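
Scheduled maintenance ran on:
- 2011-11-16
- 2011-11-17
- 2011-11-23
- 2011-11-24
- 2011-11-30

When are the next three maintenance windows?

The gap pattern 1, 6, 1, 6 repeats every 2 events.
These are the Wednesdays and Thursdays of each week.
The following Thursday is 2011-12-01.
Next Wednesday: 2011-12-07.
Next Thursday: 2011-12-08.

2011-12-01, 2011-12-07, 2011-12-08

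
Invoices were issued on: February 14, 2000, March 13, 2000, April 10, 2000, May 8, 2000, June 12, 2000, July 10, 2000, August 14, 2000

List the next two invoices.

September 11, 2000; October 9, 2000

Gaps: 28, 28, 28, 35, 28, 35 days — a mix of 28 and 35. Every date is a Monday.
Each is the 2nd Monday of its month.
September 2000 — 2nd Monday is September 11, 2000.
October 2000 — 2nd Monday is October 9, 2000.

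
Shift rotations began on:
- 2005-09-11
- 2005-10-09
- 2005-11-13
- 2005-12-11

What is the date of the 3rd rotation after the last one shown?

Gaps: 28, 35, 28 days — a mix of 28 and 35. Every date is a Sunday.
Each is the 2nd Sunday of its month.
January 2006 — 2nd Sunday is 2006-01-08.
February 2006 — 2nd Sunday is 2006-02-12.
March 2006 — 2nd Sunday is 2006-03-12.

2006-03-12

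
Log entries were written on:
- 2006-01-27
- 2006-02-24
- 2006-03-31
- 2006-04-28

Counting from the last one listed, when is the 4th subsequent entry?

2006-08-25

Every date is a Friday; gaps 28, 35, 28 days.
Each is the last Friday of its month (at least one falls on the 29th or later, ruling out '4th Friday').
May 2006 ends with Friday 2006-05-26.
June 2006 ends with Friday 2006-06-30.
Last Friday of July 2006: 2006-07-28.
Last Friday of August 2006: 2006-08-25.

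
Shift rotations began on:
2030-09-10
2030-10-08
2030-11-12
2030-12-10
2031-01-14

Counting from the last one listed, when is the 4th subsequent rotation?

These are Tuesdays at 28- or 35-day spacing (28, 35, 28, 35).
The pattern: 2nd Tuesday of the month.
2nd Tuesday of February 2031: 2031-02-11.
2nd Tuesday of March 2031: 2031-03-11.
April 2031 — 2nd Tuesday is 2031-04-08.
May 2031 — 2nd Tuesday is 2031-05-13.

2031-05-13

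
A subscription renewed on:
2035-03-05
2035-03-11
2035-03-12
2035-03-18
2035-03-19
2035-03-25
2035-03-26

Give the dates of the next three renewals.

The gap pattern 6, 1, 6, 1, 6, 1 repeats every 2 events.
These are the Mondays and Sundays of each week.
Next Sunday: 2035-04-01.
Next Monday: 2035-04-02.
Next Sunday: 2035-04-08.

2035-04-01, 2035-04-02, 2035-04-08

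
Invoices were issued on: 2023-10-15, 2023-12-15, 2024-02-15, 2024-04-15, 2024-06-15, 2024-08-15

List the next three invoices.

Gaps: 61, 62, 60, 61, 61 days — not constant. Every event is on the 15th of the month.
Pattern: the 15th of every 2 months.
October 2024: 2024-10-15.
December 2024: 2024-12-15.
Next: February 2025 → 2025-02-15.

2024-10-15, 2024-12-15, 2025-02-15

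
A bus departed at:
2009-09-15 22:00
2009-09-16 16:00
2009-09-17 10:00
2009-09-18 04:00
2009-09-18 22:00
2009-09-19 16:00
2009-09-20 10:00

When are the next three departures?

2009-09-21 04:00, 2009-09-21 22:00, 2009-09-22 16:00

The interval is a steady 18 hours (18, 18, 18, 18, 18, 18).
2009-09-20 10:00 + 18 h = 2009-09-21 04:00.
2009-09-21 04:00 + 18 h = 2009-09-21 22:00.
2009-09-21 22:00 + 18 h = 2009-09-22 16:00.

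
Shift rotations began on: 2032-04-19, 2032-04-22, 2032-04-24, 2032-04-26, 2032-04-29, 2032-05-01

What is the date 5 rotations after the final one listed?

2032-05-13

Every event lands on a Monday or Thursday or Saturday (gaps cycle 3, 2, 2, 3, 2).
So the schedule is: every Monday, Thursday and Saturday.
Next Monday: 2032-05-03.
The following Thursday is 2032-05-06.
The following Saturday is 2032-05-08.
Next Monday: 2032-05-10.
The following Thursday is 2032-05-13.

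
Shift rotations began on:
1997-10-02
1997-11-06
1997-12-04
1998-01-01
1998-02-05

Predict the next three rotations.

1998-03-05, 1998-04-02, 1998-05-07

Gaps: 35, 28, 28, 35 days — a mix of 28 and 35. Every date is a Thursday.
Each is the 1st Thursday of its month.
1st Thursday of March 1998: 1998-03-05.
April 1998 — 1st Thursday is 1998-04-02.
May 1998 — 1st Thursday is 1998-05-07.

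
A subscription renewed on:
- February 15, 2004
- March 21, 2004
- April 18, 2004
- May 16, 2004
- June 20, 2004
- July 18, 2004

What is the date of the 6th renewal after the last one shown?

January 16, 2005

Gaps: 35, 28, 28, 35, 28 days — a mix of 28 and 35. Every date is a Sunday.
Each is the 3rd Sunday of its month.
August 2004 — 3rd Sunday is August 15, 2004.
3rd Sunday of September 2004: September 19, 2004.
3rd Sunday of October 2004: October 17, 2004.
3rd Sunday of November 2004: November 21, 2004.
3rd Sunday of December 2004: December 19, 2004.
3rd Sunday of January 2005: January 16, 2005.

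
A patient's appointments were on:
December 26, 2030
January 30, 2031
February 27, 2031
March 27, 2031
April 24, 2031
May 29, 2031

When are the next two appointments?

All Thursdays; the gaps (35, 28, 28, 28, 35) vary with month length.
This is the last Thursday of each month.
Last Thursday of June 2031: June 26, 2031.
July 2031 ends with Thursday July 31, 2031.

June 26, 2031; July 31, 2031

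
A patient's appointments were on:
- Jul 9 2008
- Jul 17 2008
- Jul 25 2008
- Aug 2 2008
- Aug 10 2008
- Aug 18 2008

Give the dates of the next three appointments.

Every event comes 8 days after the last (8, 8, 8, 8, 8).
Aug 18 2008 + 8 days = Aug 26 2008.
Aug 26 2008 + 8 days = Sep 3 2008.
Sep 3 2008 + 8 days = Sep 11 2008.

Aug 26 2008, Sep 3 2008, Sep 11 2008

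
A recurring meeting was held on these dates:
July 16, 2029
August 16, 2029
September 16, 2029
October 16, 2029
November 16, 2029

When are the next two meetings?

December 16, 2029; January 16, 2030

The day-of-month is always 16 (31, 31, 30, 31 days between events).
So this recurs on the 16th of each month.
December 2029: December 16, 2029.
Next: January 2030 → January 16, 2030.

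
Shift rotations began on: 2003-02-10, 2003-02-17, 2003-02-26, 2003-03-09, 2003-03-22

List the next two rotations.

Intervals are 7, 9, 11, 13 days — an arithmetic progression with common difference 2.
Next gap: 15 days. 2003-03-22 + 15 days = 2003-04-06.
Next gap: 17 days. 2003-04-06 + 17 days = 2003-04-23.

2003-04-06, 2003-04-23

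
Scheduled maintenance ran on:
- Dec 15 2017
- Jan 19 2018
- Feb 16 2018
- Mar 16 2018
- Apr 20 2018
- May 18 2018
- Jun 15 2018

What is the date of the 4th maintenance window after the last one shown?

Oct 19 2018

All dates are Fridays, 35, 28, 28, 35, 28, 28 days apart.
Specifically, the 3rd Friday of each month.
July 2018 — 3rd Friday is Jul 20 2018.
3rd Friday of August 2018: Aug 17 2018.
3rd Friday of September 2018: Sep 21 2018.
3rd Friday of October 2018: Oct 19 2018.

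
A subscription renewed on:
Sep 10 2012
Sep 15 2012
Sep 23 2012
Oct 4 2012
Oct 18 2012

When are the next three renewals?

The spacing grows by 3 each time: 5, 8, 11, 14 days.
Next gap: 17 days. Oct 18 2012 + 17 days = Nov 4 2012.
Next gap: 20 days. Nov 4 2012 + 20 days = Nov 24 2012.
Next gap: 23 days. Nov 24 2012 + 23 days = Dec 17 2012.

Nov 4 2012, Nov 24 2012, Dec 17 2012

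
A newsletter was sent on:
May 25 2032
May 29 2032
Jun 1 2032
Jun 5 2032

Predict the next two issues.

Jun 8 2032, Jun 12 2032

Gaps: 4, 3, 4 days — not constant, but cyclic with period 2.
The events fall on every Tuesday and Saturday.
The following Tuesday is Jun 8 2032.
Next Saturday: Jun 12 2032.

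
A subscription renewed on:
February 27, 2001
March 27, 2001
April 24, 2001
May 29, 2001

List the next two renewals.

Every date is a Tuesday; gaps 28, 28, 35 days.
Each is the last Tuesday of its month (at least one falls on the 29th or later, ruling out '4th Tuesday').
June 2001 ends with Tuesday June 26, 2001.
Last Tuesday of July 2001: July 31, 2001.

June 26, 2001; July 31, 2001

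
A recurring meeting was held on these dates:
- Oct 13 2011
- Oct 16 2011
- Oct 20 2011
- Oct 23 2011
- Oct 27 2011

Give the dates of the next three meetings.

The gap pattern 3, 4, 3, 4 repeats every 2 events.
These are the Thursdays and Sundays of each week.
The following Sunday is Oct 30 2011.
Next Thursday: Nov 3 2011.
The following Sunday is Nov 6 2011.

Oct 30 2011, Nov 3 2011, Nov 6 2011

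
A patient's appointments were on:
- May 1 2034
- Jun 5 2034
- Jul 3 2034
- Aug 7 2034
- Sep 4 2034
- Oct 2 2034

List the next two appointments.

These are Mondays at 28- or 35-day spacing (35, 28, 35, 28, 28).
The pattern: 1st Monday of the month.
November 2034 — 1st Monday is Nov 6 2034.
December 2034 — 1st Monday is Dec 4 2034.

Nov 6 2034, Dec 4 2034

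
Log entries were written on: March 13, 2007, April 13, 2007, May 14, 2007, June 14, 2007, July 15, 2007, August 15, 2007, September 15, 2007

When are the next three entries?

October 16, 2007; November 16, 2007; December 17, 2007

Gaps between consecutive events: 31, 31, 31, 31, 31, 31 days — a constant 31-day interval.
September 15, 2007 + 31 days = October 16, 2007.
October 16, 2007 + 31 days = November 16, 2007.
November 16, 2007 + 31 days = December 17, 2007.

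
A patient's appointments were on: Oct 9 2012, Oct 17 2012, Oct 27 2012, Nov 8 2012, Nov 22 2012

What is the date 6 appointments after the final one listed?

Mar 28 2013

Gaps: 8, 10, 12, 14 days — each gap is 2 larger than the previous one.
Next gap: 16 days. Nov 22 2012 + 16 days = Dec 8 2012.
Next gap: 18 days. Dec 8 2012 + 18 days = Dec 26 2012.
Next gap: 20 days. Dec 26 2012 + 20 days = Jan 15 2013.
Next gap: 22 days. Jan 15 2013 + 22 days = Feb 6 2013.
Next gap: 24 days. Feb 6 2013 + 24 days = Mar 2 2013.
Next gap: 26 days. Mar 2 2013 + 26 days = Mar 28 2013.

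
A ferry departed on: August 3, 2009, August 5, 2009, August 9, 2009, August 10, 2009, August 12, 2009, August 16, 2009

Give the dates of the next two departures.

Gaps: 2, 4, 1, 2, 4 days — not constant, but cyclic with period 3.
The events fall on every Monday, Wednesday and Sunday.
The following Monday is August 17, 2009.
The following Wednesday is August 19, 2009.

August 17, 2009; August 19, 2009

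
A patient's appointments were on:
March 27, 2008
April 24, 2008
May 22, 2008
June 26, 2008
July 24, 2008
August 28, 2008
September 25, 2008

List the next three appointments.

Gaps: 28, 28, 35, 28, 35, 28 days — a mix of 28 and 35. Every date is a Thursday.
Each is the 4th Thursday of its month.
4th Thursday of October 2008: October 23, 2008.
November 2008 — 4th Thursday is November 27, 2008.
December 2008 — 4th Thursday is December 25, 2008.

October 23, 2008; November 27, 2008; December 25, 2008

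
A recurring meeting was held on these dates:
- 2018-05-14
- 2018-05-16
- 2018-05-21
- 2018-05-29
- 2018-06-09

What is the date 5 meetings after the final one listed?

Intervals are 2, 5, 8, 11 days — an arithmetic progression with common difference 3.
Next gap: 14 days. 2018-06-09 + 14 days = 2018-06-23.
Next gap: 17 days. 2018-06-23 + 17 days = 2018-07-10.
Next gap: 20 days. 2018-07-10 + 20 days = 2018-07-30.
Next gap: 23 days. 2018-07-30 + 23 days = 2018-08-22.
Next gap: 26 days. 2018-08-22 + 26 days = 2018-09-17.

2018-09-17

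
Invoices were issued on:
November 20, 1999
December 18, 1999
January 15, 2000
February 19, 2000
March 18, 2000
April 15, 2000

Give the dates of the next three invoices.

Gaps: 28, 28, 35, 28, 28 days — a mix of 28 and 35. Every date is a Saturday.
Each is the 3rd Saturday of its month.
3rd Saturday of May 2000: May 20, 2000.
June 2000 — 3rd Saturday is June 17, 2000.
3rd Saturday of July 2000: July 15, 2000.

May 20, 2000; June 17, 2000; July 15, 2000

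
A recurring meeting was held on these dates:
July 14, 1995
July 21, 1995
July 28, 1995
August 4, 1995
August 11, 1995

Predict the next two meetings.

The spacing is 7, 7, 7, 7 days — always 7 days.
August 11, 1995 + 7 days = August 18, 1995.
August 18, 1995 + 7 days = August 25, 1995.

August 18, 1995; August 25, 1995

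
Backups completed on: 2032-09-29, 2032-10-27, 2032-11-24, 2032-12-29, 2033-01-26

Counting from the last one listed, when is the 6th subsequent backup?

2033-07-27

All Wednesdays; the gaps (28, 28, 35, 28) vary with month length.
This is the last Wednesday of each month.
Last Wednesday of February 2033: 2033-02-23.
Last Wednesday of March 2033: 2033-03-30.
Last Wednesday of April 2033: 2033-04-27.
Last Wednesday of May 2033: 2033-05-25.
June 2033 ends with Wednesday 2033-06-29.
July 2033 ends with Wednesday 2033-07-27.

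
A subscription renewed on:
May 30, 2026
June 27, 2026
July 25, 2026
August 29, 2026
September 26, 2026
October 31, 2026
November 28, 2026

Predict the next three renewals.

December 26, 2026; January 30, 2027; February 27, 2027

All Saturdays; the gaps (28, 28, 35, 28, 35, 28) vary with month length.
This is the last Saturday of each month.
December 2026 ends with Saturday December 26, 2026.
January 2027 ends with Saturday January 30, 2027.
Last Saturday of February 2027: February 27, 2027.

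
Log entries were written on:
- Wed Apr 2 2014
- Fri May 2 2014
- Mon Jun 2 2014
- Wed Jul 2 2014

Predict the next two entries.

Sat Aug 2 2014, Tue Sep 2 2014

Gaps: 30, 31, 30 days — not constant. Every event is on the 2nd of the month.
Pattern: the 2nd of each month.
August 2014: Sat Aug 2 2014.
September 2014: Tue Sep 2 2014.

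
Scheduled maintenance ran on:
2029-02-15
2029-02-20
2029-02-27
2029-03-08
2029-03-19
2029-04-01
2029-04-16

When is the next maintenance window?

2029-05-03

Gaps: 5, 7, 9, 11, 13, 15 days — each gap is 2 larger than the previous one.
Next gap: 17 days. 2029-04-16 + 17 days = 2029-05-03.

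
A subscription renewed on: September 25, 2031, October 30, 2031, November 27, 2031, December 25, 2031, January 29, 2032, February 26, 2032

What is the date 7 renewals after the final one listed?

September 30, 2032

All Thursdays; the gaps (35, 28, 28, 35, 28) vary with month length.
This is the last Thursday of each month.
March 2032 ends with Thursday March 25, 2032.
Last Thursday of April 2032: April 29, 2032.
Last Thursday of May 2032: May 27, 2032.
June 2032 ends with Thursday June 24, 2032.
Last Thursday of July 2032: July 29, 2032.
August 2032 ends with Thursday August 26, 2032.
Last Thursday of September 2032: September 30, 2032.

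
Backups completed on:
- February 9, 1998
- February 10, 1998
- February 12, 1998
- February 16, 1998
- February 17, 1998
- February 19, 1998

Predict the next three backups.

Every event lands on a Monday or Tuesday or Thursday (gaps cycle 1, 2, 4, 1, 2).
So the schedule is: every Monday, Tuesday and Thursday.
The following Monday is February 23, 1998.
Next Tuesday: February 24, 1998.
Next Thursday: February 26, 1998.

February 23, 1998; February 24, 1998; February 26, 1998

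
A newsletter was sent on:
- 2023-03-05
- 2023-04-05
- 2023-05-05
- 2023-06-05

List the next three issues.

2023-07-05, 2023-08-05, 2023-09-05

Each date is the 5th; the gaps (31, 30, 31) track the month lengths.
The rule is the 5th of each month.
July 2023: 2023-07-05.
August 2023: 2023-08-05.
September 2023: 2023-09-05.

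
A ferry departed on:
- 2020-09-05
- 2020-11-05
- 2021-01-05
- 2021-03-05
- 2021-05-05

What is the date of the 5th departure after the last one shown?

Gaps: 61, 61, 59, 61 days — not constant. Every event is on the 5th of the month.
Pattern: the 5th of every 2 months.
Next: July 2021 → 2021-07-05.
September 2021: 2021-09-05.
November 2021: 2021-11-05.
Next: January 2022 → 2022-01-05.
Next: March 2022 → 2022-03-05.

2022-03-05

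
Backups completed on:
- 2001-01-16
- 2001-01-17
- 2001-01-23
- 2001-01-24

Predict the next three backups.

Every event lands on a Tuesday or Wednesday (gaps cycle 1, 6, 1).
So the schedule is: every Tuesday and Wednesday.
The following Tuesday is 2001-01-30.
The following Wednesday is 2001-01-31.
Next Tuesday: 2001-02-06.

2001-01-30, 2001-01-31, 2001-02-06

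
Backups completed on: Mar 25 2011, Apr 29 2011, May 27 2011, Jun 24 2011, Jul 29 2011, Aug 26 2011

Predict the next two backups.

All Fridays; the gaps (35, 28, 28, 35, 28) vary with month length.
This is the last Friday of each month.
September 2011 ends with Friday Sep 30 2011.
October 2011 ends with Friday Oct 28 2011.

Sep 30 2011, Oct 28 2011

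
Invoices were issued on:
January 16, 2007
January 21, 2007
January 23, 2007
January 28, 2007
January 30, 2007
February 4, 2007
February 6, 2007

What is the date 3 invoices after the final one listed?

Every event lands on a Tuesday or Sunday (gaps cycle 5, 2, 5, 2, 5, 2).
So the schedule is: every Tuesday and Sunday.
The following Sunday is February 11, 2007.
Next Tuesday: February 13, 2007.
The following Sunday is February 18, 2007.

February 18, 2007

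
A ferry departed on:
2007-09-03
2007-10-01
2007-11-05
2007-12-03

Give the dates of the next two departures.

All dates are Mondays, 28, 35, 28 days apart.
Specifically, the 1st Monday of each month.
January 2008 — 1st Monday is 2008-01-07.
February 2008 — 1st Monday is 2008-02-04.

2008-01-07, 2008-02-04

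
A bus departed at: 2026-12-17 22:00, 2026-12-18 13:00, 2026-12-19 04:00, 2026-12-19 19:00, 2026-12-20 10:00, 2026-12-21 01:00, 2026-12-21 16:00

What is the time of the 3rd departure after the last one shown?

Spacing: 15, 15, 15, 15, 15, 15 h — constant 15 h.
2026-12-21 16:00 + 15 h = 2026-12-22 07:00.
2026-12-22 07:00 + 15 h = 2026-12-22 22:00.
2026-12-22 22:00 + 15 h = 2026-12-23 13:00.

2026-12-23 13:00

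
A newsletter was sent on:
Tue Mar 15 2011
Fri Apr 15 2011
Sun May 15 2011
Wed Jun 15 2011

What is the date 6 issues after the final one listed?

Thu Dec 15 2011

The day-of-month is always 15 (31, 30, 31 days between events).
So this recurs on the 15th of each month.
July 2011: Fri Jul 15 2011.
August 2011: Mon Aug 15 2011.
Next: September 2011 → Thu Sep 15 2011.
October 2011: Sat Oct 15 2011.
November 2011: Tue Nov 15 2011.
Next: December 2011 → Thu Dec 15 2011.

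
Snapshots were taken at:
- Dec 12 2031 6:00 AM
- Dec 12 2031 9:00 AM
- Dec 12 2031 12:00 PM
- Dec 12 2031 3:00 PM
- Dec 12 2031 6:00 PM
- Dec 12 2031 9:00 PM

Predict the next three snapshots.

Spacing: 3, 3, 3, 3, 3 h — constant 3 h.
Dec 12 2031 9:00 PM + 3 h = Dec 13 2031 12:00 AM.
Dec 13 2031 12:00 AM + 3 h = Dec 13 2031 3:00 AM.
Dec 13 2031 3:00 AM + 3 h = Dec 13 2031 6:00 AM.

Dec 13 2031 12:00 AM, Dec 13 2031 3:00 AM, Dec 13 2031 6:00 AM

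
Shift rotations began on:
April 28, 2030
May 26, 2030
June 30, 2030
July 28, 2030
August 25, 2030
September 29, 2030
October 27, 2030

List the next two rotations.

November 24, 2030; December 29, 2030

All Sundays; the gaps (28, 35, 28, 28, 35, 28) vary with month length.
This is the last Sunday of each month.
Last Sunday of November 2030: November 24, 2030.
Last Sunday of December 2030: December 29, 2030.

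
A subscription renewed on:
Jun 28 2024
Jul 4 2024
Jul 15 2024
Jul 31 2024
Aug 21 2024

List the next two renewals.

Sep 16 2024, Oct 17 2024

The spacing grows by 5 each time: 6, 11, 16, 21 days.
Next gap: 26 days. Aug 21 2024 + 26 days = Sep 16 2024.
Next gap: 31 days. Sep 16 2024 + 31 days = Oct 17 2024.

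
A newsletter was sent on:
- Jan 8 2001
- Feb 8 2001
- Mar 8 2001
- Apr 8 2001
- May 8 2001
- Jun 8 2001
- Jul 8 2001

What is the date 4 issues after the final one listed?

Nov 8 2001

The day-of-month is always 8 (31, 28, 31, 30, 31, 30 days between events).
So this recurs on the 8th of each month.
Next: August 2001 → Aug 8 2001.
Next: September 2001 → Sep 8 2001.
Next: October 2001 → Oct 8 2001.
Next: November 2001 → Nov 8 2001.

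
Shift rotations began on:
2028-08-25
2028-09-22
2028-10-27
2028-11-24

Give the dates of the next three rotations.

2028-12-22, 2029-01-26, 2029-02-23

Gaps: 28, 35, 28 days — a mix of 28 and 35. Every date is a Friday.
Each is the 4th Friday of its month.
4th Friday of December 2028: 2028-12-22.
January 2029 — 4th Friday is 2029-01-26.
February 2029 — 4th Friday is 2029-02-23.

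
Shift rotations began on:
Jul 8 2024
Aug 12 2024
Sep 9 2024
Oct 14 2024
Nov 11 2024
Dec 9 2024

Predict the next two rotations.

Jan 13 2025, Feb 10 2025

All dates are Mondays, 35, 28, 35, 28, 28 days apart.
Specifically, the 2nd Monday of each month.
2nd Monday of January 2025: Jan 13 2025.
2nd Monday of February 2025: Feb 10 2025.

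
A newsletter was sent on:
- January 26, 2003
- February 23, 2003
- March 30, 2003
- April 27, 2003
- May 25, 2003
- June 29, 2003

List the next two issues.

July 27, 2003; August 31, 2003

These are Sundays with 28, 35, 28, 28, 35-day gaps.
Each is the final Sunday of its month — March 30, 2003 is past the 28th, so '4th Sunday' doesn't fit.
July 2003 ends with Sunday July 27, 2003.
Last Sunday of August 2003: August 31, 2003.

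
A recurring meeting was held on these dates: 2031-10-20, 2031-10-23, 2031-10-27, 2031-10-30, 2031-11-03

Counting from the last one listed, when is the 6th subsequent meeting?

Every event lands on a Monday or Thursday (gaps cycle 3, 4, 3, 4).
So the schedule is: every Monday and Thursday.
Next Thursday: 2031-11-06.
Next Monday: 2031-11-10.
Next Thursday: 2031-11-13.
Next Monday: 2031-11-17.
Next Thursday: 2031-11-20.
Next Monday: 2031-11-24.

2031-11-24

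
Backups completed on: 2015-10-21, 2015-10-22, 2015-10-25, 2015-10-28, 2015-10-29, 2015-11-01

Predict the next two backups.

2015-11-04, 2015-11-05

Gaps: 1, 3, 3, 1, 3 days — not constant, but cyclic with period 3.
The events fall on every Wednesday, Thursday and Sunday.
Next Wednesday: 2015-11-04.
Next Thursday: 2015-11-05.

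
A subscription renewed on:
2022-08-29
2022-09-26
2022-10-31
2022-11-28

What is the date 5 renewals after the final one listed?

These are Mondays with 28, 35, 28-day gaps.
Each is the final Monday of its month — 2022-08-29 is past the 28th, so '4th Monday' doesn't fit.
December 2022 ends with Monday 2022-12-26.
Last Monday of January 2023: 2023-01-30.
Last Monday of February 2023: 2023-02-27.
March 2023 ends with Monday 2023-03-27.
Last Monday of April 2023: 2023-04-24.

2023-04-24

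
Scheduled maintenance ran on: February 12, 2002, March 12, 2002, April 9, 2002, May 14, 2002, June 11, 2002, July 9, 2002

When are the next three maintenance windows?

These are Tuesdays at 28- or 35-day spacing (28, 28, 35, 28, 28).
The pattern: 2nd Tuesday of the month.
2nd Tuesday of August 2002: August 13, 2002.
September 2002 — 2nd Tuesday is September 10, 2002.
October 2002 — 2nd Tuesday is October 8, 2002.

August 13, 2002; September 10, 2002; October 8, 2002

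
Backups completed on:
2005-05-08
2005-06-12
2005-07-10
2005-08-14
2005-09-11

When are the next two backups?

2005-10-09, 2005-11-13

All dates are Sundays, 35, 28, 35, 28 days apart.
Specifically, the 2nd Sunday of each month.
October 2005 — 2nd Sunday is 2005-10-09.
2nd Sunday of November 2005: 2005-11-13.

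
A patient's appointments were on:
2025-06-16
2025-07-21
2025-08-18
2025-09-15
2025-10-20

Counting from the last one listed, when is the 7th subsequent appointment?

Gaps: 35, 28, 28, 35 days — a mix of 28 and 35. Every date is a Monday.
Each is the 3rd Monday of its month.
November 2025 — 3rd Monday is 2025-11-17.
December 2025 — 3rd Monday is 2025-12-15.
January 2026 — 3rd Monday is 2026-01-19.
3rd Monday of February 2026: 2026-02-16.
3rd Monday of March 2026: 2026-03-16.
3rd Monday of April 2026: 2026-04-20.
May 2026 — 3rd Monday is 2026-05-18.

2026-05-18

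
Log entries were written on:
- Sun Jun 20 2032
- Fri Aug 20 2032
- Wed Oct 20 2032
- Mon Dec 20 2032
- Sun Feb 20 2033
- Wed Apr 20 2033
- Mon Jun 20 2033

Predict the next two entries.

Each date is the 20th; the gaps (61, 61, 61, 62, 59, 61) track the month lengths.
The rule is the 20th of every 2 months.
Next: August 2033 → Sat Aug 20 2033.
October 2033: Thu Oct 20 2033.

Sat Aug 20 2033, Thu Oct 20 2033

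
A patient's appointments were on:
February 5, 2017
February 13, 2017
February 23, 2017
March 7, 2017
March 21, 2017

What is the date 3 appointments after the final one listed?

Gaps: 8, 10, 12, 14 days — each gap is 2 larger than the previous one.
Next gap: 16 days. March 21, 2017 + 16 days = April 6, 2017.
Next gap: 18 days. April 6, 2017 + 18 days = April 24, 2017.
Next gap: 20 days. April 24, 2017 + 20 days = May 14, 2017.

May 14, 2017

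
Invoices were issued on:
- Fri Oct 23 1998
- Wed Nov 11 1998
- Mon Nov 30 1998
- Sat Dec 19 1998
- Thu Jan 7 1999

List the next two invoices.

Tue Jan 26 1999, Sun Feb 14 1999

Gaps between consecutive events: 19, 19, 19, 19 days — a constant 19-day interval.
Thu Jan 7 1999 + 19 days = Tue Jan 26 1999.
Tue Jan 26 1999 + 19 days = Sun Feb 14 1999.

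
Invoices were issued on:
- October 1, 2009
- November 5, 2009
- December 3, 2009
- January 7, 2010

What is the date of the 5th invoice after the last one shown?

June 3, 2010

All dates are Thursdays, 35, 28, 35 days apart.
Specifically, the 1st Thursday of each month.
February 2010 — 1st Thursday is February 4, 2010.
1st Thursday of March 2010: March 4, 2010.
April 2010 — 1st Thursday is April 1, 2010.
May 2010 — 1st Thursday is May 6, 2010.
1st Thursday of June 2010: June 3, 2010.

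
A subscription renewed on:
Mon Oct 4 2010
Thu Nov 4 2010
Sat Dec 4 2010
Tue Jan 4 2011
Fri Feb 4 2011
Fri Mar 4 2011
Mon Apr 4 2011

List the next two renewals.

Gaps: 31, 30, 31, 31, 28, 31 days — not constant. Every event is on the 4th of the month.
Pattern: the 4th of each month.
May 2011: Wed May 4 2011.
June 2011: Sat Jun 4 2011.

Wed May 4 2011, Sat Jun 4 2011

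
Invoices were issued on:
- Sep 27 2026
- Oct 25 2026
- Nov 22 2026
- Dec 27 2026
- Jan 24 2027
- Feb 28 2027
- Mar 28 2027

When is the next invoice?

These are Sundays at 28- or 35-day spacing (28, 28, 35, 28, 35, 28).
The pattern: 4th Sunday of the month.
4th Sunday of April 2027: Apr 25 2027.

Apr 25 2027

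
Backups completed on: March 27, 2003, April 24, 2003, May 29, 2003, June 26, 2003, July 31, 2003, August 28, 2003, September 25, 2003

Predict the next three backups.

October 30, 2003; November 27, 2003; December 25, 2003

These are Thursdays with 28, 35, 28, 35, 28, 28-day gaps.
Each is the final Thursday of its month — May 29, 2003 is past the 28th, so '4th Thursday' doesn't fit.
October 2003 ends with Thursday October 30, 2003.
Last Thursday of November 2003: November 27, 2003.
December 2003 ends with Thursday December 25, 2003.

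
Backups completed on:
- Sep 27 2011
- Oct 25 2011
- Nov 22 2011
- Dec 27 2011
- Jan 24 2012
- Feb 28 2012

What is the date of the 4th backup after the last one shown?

These are Tuesdays at 28- or 35-day spacing (28, 28, 35, 28, 35).
The pattern: 4th Tuesday of the month.
4th Tuesday of March 2012: Mar 27 2012.
4th Tuesday of April 2012: Apr 24 2012.
4th Tuesday of May 2012: May 22 2012.
4th Tuesday of June 2012: Jun 26 2012.

Jun 26 2012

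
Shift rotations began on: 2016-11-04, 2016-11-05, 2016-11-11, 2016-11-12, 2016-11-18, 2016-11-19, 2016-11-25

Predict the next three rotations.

2016-11-26, 2016-12-02, 2016-12-03

Every event lands on a Friday or Saturday (gaps cycle 1, 6, 1, 6, 1, 6).
So the schedule is: every Friday and Saturday.
The following Saturday is 2016-11-26.
Next Friday: 2016-12-02.
Next Saturday: 2016-12-03.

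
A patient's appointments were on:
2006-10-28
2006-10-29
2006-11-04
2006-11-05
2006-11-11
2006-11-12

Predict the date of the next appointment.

The gap pattern 1, 6, 1, 6, 1 repeats every 2 events.
These are the Saturdays and Sundays of each week.
Next Saturday: 2006-11-18.

2006-11-18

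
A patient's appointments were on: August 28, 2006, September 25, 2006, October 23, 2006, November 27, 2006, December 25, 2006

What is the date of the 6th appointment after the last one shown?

June 25, 2007

These are Mondays at 28- or 35-day spacing (28, 28, 35, 28).
The pattern: 4th Monday of the month.
4th Monday of January 2007: January 22, 2007.
February 2007 — 4th Monday is February 26, 2007.
March 2007 — 4th Monday is March 26, 2007.
April 2007 — 4th Monday is April 23, 2007.
4th Monday of May 2007: May 28, 2007.
4th Monday of June 2007: June 25, 2007.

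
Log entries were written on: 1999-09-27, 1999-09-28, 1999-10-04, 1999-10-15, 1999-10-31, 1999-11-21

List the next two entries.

1999-12-17, 2000-01-17

The spacing grows by 5 each time: 1, 6, 11, 16, 21 days.
Next gap: 26 days. 1999-11-21 + 26 days = 1999-12-17.
Next gap: 31 days. 1999-12-17 + 31 days = 2000-01-17.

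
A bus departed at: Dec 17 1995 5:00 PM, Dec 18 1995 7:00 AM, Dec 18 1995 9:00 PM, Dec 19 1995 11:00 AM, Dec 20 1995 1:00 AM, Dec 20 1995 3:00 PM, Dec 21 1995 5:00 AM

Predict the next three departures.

The interval is a steady 14 hours (14, 14, 14, 14, 14, 14).
Dec 21 1995 5:00 AM + 14 h = Dec 21 1995 7:00 PM.
Dec 21 1995 7:00 PM + 14 h = Dec 22 1995 9:00 AM.
Dec 22 1995 9:00 AM + 14 h = Dec 22 1995 11:00 PM.

Dec 21 1995 7:00 PM, Dec 22 1995 9:00 AM, Dec 22 1995 11:00 PM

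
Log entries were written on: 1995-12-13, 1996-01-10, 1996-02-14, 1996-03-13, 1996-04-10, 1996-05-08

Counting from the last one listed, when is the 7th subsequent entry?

Gaps: 28, 35, 28, 28, 28 days — a mix of 28 and 35. Every date is a Wednesday.
Each is the 2nd Wednesday of its month.
June 1996 — 2nd Wednesday is 1996-06-12.
July 1996 — 2nd Wednesday is 1996-07-10.
August 1996 — 2nd Wednesday is 1996-08-14.
September 1996 — 2nd Wednesday is 1996-09-11.
October 1996 — 2nd Wednesday is 1996-10-09.
2nd Wednesday of November 1996: 1996-11-13.
2nd Wednesday of December 1996: 1996-12-11.

1996-12-11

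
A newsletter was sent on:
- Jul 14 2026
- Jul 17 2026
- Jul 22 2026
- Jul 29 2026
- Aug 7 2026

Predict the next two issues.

Aug 18 2026, Aug 31 2026

Intervals are 3, 5, 7, 9 days — an arithmetic progression with common difference 2.
Next gap: 11 days. Aug 7 2026 + 11 days = Aug 18 2026.
Next gap: 13 days. Aug 18 2026 + 13 days = Aug 31 2026.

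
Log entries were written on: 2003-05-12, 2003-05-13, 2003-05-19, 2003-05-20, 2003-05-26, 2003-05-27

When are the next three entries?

2003-06-02, 2003-06-03, 2003-06-09

The gap pattern 1, 6, 1, 6, 1 repeats every 2 events.
These are the Mondays and Tuesdays of each week.
The following Monday is 2003-06-02.
The following Tuesday is 2003-06-03.
Next Monday: 2003-06-09.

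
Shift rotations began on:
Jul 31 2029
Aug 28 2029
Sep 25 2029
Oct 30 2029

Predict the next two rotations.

All Tuesdays; the gaps (28, 28, 35) vary with month length.
This is the last Tuesday of each month.
November 2029 ends with Tuesday Nov 27 2029.
Last Tuesday of December 2029: Dec 25 2029.

Nov 27 2029, Dec 25 2029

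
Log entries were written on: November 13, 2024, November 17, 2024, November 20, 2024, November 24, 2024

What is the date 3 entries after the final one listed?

Gaps: 4, 3, 4 days — not constant, but cyclic with period 2.
The events fall on every Wednesday and Sunday.
The following Wednesday is November 27, 2024.
The following Sunday is December 1, 2024.
The following Wednesday is December 4, 2024.

December 4, 2024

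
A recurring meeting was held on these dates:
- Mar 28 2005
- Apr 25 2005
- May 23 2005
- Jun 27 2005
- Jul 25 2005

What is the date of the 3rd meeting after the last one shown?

Oct 24 2005

All dates are Mondays, 28, 28, 35, 28 days apart.
Specifically, the 4th Monday of each month.
August 2005 — 4th Monday is Aug 22 2005.
4th Monday of September 2005: Sep 26 2005.
October 2005 — 4th Monday is Oct 24 2005.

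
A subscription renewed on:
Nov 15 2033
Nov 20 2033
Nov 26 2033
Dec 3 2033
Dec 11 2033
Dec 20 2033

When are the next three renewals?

Dec 30 2033, Jan 10 2034, Jan 22 2034

The spacing grows by 1 each time: 5, 6, 7, 8, 9 days.
Next gap: 10 days. Dec 20 2033 + 10 days = Dec 30 2033.
Next gap: 11 days. Dec 30 2033 + 11 days = Jan 10 2034.
Next gap: 12 days. Jan 10 2034 + 12 days = Jan 22 2034.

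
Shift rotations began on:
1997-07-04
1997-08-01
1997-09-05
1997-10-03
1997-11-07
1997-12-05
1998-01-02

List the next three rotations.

These are Fridays at 28- or 35-day spacing (28, 35, 28, 35, 28, 28).
The pattern: 1st Friday of the month.
February 1998 — 1st Friday is 1998-02-06.
1st Friday of March 1998: 1998-03-06.
1st Friday of April 1998: 1998-04-03.

1998-02-06, 1998-03-06, 1998-04-03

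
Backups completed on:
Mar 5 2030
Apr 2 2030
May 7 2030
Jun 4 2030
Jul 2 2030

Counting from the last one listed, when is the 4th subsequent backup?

All dates are Tuesdays, 28, 35, 28, 28 days apart.
Specifically, the 1st Tuesday of each month.
1st Tuesday of August 2030: Aug 6 2030.
September 2030 — 1st Tuesday is Sep 3 2030.
1st Tuesday of October 2030: Oct 1 2030.
1st Tuesday of November 2030: Nov 5 2030.

Nov 5 2030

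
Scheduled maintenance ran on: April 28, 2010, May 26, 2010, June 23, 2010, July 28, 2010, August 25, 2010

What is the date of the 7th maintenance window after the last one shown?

March 23, 2011

All dates are Wednesdays, 28, 28, 35, 28 days apart.
Specifically, the 4th Wednesday of each month.
September 2010 — 4th Wednesday is September 22, 2010.
October 2010 — 4th Wednesday is October 27, 2010.
4th Wednesday of November 2010: November 24, 2010.
December 2010 — 4th Wednesday is December 22, 2010.
4th Wednesday of January 2011: January 26, 2011.
4th Wednesday of February 2011: February 23, 2011.
March 2011 — 4th Wednesday is March 23, 2011.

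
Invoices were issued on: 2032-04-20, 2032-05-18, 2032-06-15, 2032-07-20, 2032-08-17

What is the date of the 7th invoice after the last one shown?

2033-03-15

All dates are Tuesdays, 28, 28, 35, 28 days apart.
Specifically, the 3rd Tuesday of each month.
September 2032 — 3rd Tuesday is 2032-09-21.
3rd Tuesday of October 2032: 2032-10-19.
3rd Tuesday of November 2032: 2032-11-16.
3rd Tuesday of December 2032: 2032-12-21.
3rd Tuesday of January 2033: 2033-01-18.
February 2033 — 3rd Tuesday is 2033-02-15.
March 2033 — 3rd Tuesday is 2033-03-15.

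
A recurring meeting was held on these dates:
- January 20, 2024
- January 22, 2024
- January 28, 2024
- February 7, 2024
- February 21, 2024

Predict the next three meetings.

March 10, 2024; April 1, 2024; April 27, 2024

Intervals are 2, 6, 10, 14 days — an arithmetic progression with common difference 4.
Next gap: 18 days. February 21, 2024 + 18 days = March 10, 2024.
Next gap: 22 days. March 10, 2024 + 22 days = April 1, 2024.
Next gap: 26 days. April 1, 2024 + 26 days = April 27, 2024.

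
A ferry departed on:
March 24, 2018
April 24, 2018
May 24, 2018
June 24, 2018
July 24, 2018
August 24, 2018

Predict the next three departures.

September 24, 2018; October 24, 2018; November 24, 2018

The day-of-month is always 24 (31, 30, 31, 30, 31 days between events).
So this recurs on the 24th of each month.
Next: September 2018 → September 24, 2018.
October 2018: October 24, 2018.
Next: November 2018 → November 24, 2018.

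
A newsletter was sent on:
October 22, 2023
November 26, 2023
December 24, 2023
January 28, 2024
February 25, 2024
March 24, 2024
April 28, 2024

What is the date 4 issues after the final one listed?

All dates are Sundays, 35, 28, 35, 28, 28, 35 days apart.
Specifically, the 4th Sunday of each month.
4th Sunday of May 2024: May 26, 2024.
June 2024 — 4th Sunday is June 23, 2024.
July 2024 — 4th Sunday is July 28, 2024.
August 2024 — 4th Sunday is August 25, 2024.

August 25, 2024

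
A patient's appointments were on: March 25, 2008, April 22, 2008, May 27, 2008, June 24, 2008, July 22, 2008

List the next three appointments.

August 26, 2008; September 23, 2008; October 28, 2008

All dates are Tuesdays, 28, 35, 28, 28 days apart.
Specifically, the 4th Tuesday of each month.
4th Tuesday of August 2008: August 26, 2008.
4th Tuesday of September 2008: September 23, 2008.
4th Tuesday of October 2008: October 28, 2008.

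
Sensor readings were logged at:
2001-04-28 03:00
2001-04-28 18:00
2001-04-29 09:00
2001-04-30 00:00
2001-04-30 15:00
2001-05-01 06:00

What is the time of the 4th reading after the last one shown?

2001-05-03 18:00

The interval is a steady 15 hours (15, 15, 15, 15, 15).
2001-05-01 06:00 + 15 h = 2001-05-01 21:00.
2001-05-01 21:00 + 15 h = 2001-05-02 12:00.
2001-05-02 12:00 + 15 h = 2001-05-03 03:00.
2001-05-03 03:00 + 15 h = 2001-05-03 18:00.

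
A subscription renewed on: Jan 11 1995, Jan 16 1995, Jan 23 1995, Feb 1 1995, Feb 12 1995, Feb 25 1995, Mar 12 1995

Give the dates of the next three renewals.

Mar 29 1995, Apr 17 1995, May 8 1995

Intervals are 5, 7, 9, 11, 13, 15 days — an arithmetic progression with common difference 2.
Next gap: 17 days. Mar 12 1995 + 17 days = Mar 29 1995.
Next gap: 19 days. Mar 29 1995 + 19 days = Apr 17 1995.
Next gap: 21 days. Apr 17 1995 + 21 days = May 8 1995.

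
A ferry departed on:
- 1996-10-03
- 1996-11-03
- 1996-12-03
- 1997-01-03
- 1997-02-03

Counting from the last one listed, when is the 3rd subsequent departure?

1997-05-03

Each date is the 3rd; the gaps (31, 30, 31, 31) track the month lengths.
The rule is the 3rd of each month.
March 1997: 1997-03-03.
Next: April 1997 → 1997-04-03.
Next: May 1997 → 1997-05-03.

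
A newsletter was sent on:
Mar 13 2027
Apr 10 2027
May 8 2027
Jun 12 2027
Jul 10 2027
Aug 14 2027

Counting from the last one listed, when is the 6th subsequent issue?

Gaps: 28, 28, 35, 28, 35 days — a mix of 28 and 35. Every date is a Saturday.
Each is the 2nd Saturday of its month.
2nd Saturday of September 2027: Sep 11 2027.
2nd Saturday of October 2027: Oct 9 2027.
November 2027 — 2nd Saturday is Nov 13 2027.
2nd Saturday of December 2027: Dec 11 2027.
2nd Saturday of January 2028: Jan 8 2028.
2nd Saturday of February 2028: Feb 12 2028.

Feb 12 2028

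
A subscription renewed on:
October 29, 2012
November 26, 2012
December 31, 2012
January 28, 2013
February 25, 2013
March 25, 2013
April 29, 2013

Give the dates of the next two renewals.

Every date is a Monday; gaps 28, 35, 28, 28, 28, 35 days.
Each is the last Monday of its month (at least one falls on the 29th or later, ruling out '4th Monday').
Last Monday of May 2013: May 27, 2013.
June 2013 ends with Monday June 24, 2013.

May 27, 2013; June 24, 2013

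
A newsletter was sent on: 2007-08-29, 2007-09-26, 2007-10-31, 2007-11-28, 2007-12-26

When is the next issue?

All Wednesdays; the gaps (28, 35, 28, 28) vary with month length.
This is the last Wednesday of each month.
January 2008 ends with Wednesday 2008-01-30.

2008-01-30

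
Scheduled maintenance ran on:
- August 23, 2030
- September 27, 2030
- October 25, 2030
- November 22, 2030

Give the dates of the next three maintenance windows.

December 27, 2030; January 24, 2031; February 28, 2031

Gaps: 35, 28, 28 days — a mix of 28 and 35. Every date is a Friday.
Each is the 4th Friday of its month.
December 2030 — 4th Friday is December 27, 2030.
January 2031 — 4th Friday is January 24, 2031.
4th Friday of February 2031: February 28, 2031.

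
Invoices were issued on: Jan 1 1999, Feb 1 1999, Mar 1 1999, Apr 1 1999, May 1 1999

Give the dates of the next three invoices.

Jun 1 1999, Jul 1 1999, Aug 1 1999

The day-of-month is always 1 (31, 28, 31, 30 days between events).
So this recurs on the 1st of each month.
Next: June 1999 → Jun 1 1999.
Next: July 1999 → Jul 1 1999.
August 1999: Aug 1 1999.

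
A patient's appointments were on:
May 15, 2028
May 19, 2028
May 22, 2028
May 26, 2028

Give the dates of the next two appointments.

Every event lands on a Monday or Friday (gaps cycle 4, 3, 4).
So the schedule is: every Monday and Friday.
The following Monday is May 29, 2028.
The following Friday is June 2, 2028.

May 29, 2028; June 2, 2028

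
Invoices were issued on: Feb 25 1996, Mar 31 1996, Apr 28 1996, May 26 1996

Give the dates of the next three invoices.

Jun 30 1996, Jul 28 1996, Aug 25 1996

Every date is a Sunday; gaps 35, 28, 28 days.
Each is the last Sunday of its month (at least one falls on the 29th or later, ruling out '4th Sunday').
Last Sunday of June 1996: Jun 30 1996.
July 1996 ends with Sunday Jul 28 1996.
Last Sunday of August 1996: Aug 25 1996.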